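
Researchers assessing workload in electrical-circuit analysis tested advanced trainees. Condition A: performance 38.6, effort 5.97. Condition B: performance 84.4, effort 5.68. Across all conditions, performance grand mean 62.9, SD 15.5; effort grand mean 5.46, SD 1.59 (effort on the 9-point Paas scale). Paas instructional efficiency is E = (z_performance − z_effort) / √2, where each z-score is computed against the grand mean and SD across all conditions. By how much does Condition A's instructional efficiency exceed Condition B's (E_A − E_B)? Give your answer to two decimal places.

Condition A: z_P = (38.6 − 62.9)/15.5 = -1.5677; z_E = (5.97 − 5.46)/1.59 = 0.3208; E_A = (-1.5677 − 0.3208)/√2 = -1.3354.
Condition B: z_P = (84.4 − 62.9)/15.5 = 1.3871; z_E = (5.68 − 5.46)/1.59 = 0.1384; E_B = (1.3871 − 0.1384)/√2 = 0.8830.
E_A − E_B = -1.3354 − 0.8830 = -2.2184 ≈ -2.22.

-2.22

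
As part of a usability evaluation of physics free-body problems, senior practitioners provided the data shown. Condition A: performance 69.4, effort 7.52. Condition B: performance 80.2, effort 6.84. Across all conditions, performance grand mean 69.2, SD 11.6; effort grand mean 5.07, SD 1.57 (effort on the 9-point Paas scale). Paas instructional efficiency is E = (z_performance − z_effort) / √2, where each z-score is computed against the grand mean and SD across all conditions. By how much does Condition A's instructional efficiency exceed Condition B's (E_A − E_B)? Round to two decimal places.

-0.96

Condition A: z_P = (69.4 − 69.2)/11.6 = 0.0172; z_E = (7.52 − 5.07)/1.57 = 1.5605; E_A = (0.0172 − 1.5605)/√2 = -1.0913.
Condition B: z_P = (80.2 − 69.2)/11.6 = 0.9483; z_E = (6.84 − 5.07)/1.57 = 1.1274; E_B = (0.9483 − 1.1274)/√2 = -0.1266.
E_A − E_B = -1.0913 − (-0.1266) = -0.9647 ≈ -0.96.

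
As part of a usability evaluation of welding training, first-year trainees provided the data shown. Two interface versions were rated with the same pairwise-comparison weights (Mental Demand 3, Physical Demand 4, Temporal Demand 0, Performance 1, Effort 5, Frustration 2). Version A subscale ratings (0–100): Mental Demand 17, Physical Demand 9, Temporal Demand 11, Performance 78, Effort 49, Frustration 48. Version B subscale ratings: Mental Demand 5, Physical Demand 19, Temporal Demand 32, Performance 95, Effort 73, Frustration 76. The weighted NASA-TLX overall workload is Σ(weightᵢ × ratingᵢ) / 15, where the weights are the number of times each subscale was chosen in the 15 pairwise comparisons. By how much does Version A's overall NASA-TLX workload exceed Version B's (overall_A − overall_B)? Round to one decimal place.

Version A weighted sum = 3·17 + 4·9 + 0·11 + 1·78 + 5·49 + 2·48 = 51 + 36 + 0 + 78 + 245 + 96 = 506; overall_A = 506/15 = 33.7333.
Version B weighted sum = 3·5 + 4·19 + 0·32 + 1·95 + 5·73 + 2·76 = 15 + 76 + 0 + 95 + 365 + 152 = 703; overall_B = 703/15 = 46.8667.
Difference = 33.7333 − 46.8667 = -13.1334 ≈ -13.1.

-13.1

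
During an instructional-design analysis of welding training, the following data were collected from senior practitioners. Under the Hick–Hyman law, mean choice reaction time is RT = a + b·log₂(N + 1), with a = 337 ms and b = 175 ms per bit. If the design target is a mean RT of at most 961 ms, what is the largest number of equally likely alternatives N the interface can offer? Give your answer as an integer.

10

Set 337 + 175·log₂(N + 1) ≤ 961.
log₂(N + 1) ≤ (961 − 337) / 175 = 3.5657.
N + 1 ≤ 2^3.5657 = 11.8408.
N ≤ 10.8408, so the largest integer N is 10.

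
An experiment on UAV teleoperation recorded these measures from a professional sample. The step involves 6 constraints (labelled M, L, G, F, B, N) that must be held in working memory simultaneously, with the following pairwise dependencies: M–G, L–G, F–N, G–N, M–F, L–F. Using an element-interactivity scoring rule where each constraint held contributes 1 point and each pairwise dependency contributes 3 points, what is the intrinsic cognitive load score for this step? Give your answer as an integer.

Count of constraints held simultaneously: 6.
Count of pairwise dependencies listed: 6.
Element contribution: 6 × 1 = 6.
Interaction contribution: 6 × 3 = 18.
Intrinsic load = 6 + 18 = 24.

24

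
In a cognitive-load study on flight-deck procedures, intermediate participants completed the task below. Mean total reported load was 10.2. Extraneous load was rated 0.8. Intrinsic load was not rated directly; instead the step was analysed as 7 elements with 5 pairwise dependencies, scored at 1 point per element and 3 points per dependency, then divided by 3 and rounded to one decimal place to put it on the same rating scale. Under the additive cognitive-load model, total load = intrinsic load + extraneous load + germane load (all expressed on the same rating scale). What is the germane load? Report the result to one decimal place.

Intrinsic (element-interactivity): (7 × 1 + 5 × 3) / 3 = 22 / 3 = 7.3333 → 7.3.
germane load = total − intrinsic − extraneous
             = 10.2 − 7.3 − 0.8 = 2.1.

2.1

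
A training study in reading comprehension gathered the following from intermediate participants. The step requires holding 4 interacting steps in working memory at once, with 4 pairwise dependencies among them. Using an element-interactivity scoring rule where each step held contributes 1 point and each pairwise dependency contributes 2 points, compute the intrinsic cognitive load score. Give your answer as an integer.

Element contribution: 4 × 1 = 4.
Interaction contribution: 4 × 2 = 8.
Intrinsic load = 4 + 8 = 12.

12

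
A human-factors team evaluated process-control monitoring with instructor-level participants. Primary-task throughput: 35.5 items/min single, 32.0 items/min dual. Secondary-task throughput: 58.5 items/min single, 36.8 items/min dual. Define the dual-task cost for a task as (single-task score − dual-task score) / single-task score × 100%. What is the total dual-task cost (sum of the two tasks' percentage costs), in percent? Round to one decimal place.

Primary cost = (35.5 − 32.0) / 35.5 × 100% = 9.8592%.
Secondary cost = (58.5 − 36.8) / 58.5 × 100% = 37.0940%.
Total = 9.8592% + 37.0940% = 46.9532% ≈ 47.0%.

47.0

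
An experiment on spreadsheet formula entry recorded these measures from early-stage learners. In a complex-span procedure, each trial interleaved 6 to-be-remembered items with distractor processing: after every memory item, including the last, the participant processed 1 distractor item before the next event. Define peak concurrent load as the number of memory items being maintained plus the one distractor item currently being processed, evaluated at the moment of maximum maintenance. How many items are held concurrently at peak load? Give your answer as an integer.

Maintenance is greatest during the distractor(s) after memory item 6: all 6 memory items are being held.
One distractor item is concurrently being processed.
Peak concurrent load = 6 + 1 = 7 items.

7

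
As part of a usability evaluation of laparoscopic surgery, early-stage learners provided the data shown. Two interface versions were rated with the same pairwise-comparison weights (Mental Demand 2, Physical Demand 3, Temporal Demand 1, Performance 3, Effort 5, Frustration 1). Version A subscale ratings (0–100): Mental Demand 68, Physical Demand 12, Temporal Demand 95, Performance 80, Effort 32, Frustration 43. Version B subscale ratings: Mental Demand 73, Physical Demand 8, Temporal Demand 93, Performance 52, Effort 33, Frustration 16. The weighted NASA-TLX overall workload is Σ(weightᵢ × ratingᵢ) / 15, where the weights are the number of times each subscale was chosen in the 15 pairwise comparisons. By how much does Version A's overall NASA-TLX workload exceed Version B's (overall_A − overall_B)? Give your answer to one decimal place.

Version A weighted sum = 2·68 + 3·12 + 1·95 + 3·80 + 5·32 + 1·43 = 136 + 36 + 95 + 240 + 160 + 43 = 710; overall_A = 710/15 = 47.3333.
Version B weighted sum = 2·73 + 3·8 + 1·93 + 3·52 + 5·33 + 1·16 = 146 + 24 + 93 + 156 + 165 + 16 = 600; overall_B = 600/15 = 40.0000.
Difference = 47.3333 − 40.0000 = 7.3333 ≈ 7.3.

7.3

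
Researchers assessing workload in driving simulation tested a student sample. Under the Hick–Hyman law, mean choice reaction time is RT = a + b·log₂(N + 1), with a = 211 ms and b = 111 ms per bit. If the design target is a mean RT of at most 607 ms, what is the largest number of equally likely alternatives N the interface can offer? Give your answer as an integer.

Set 211 + 111·log₂(N + 1) ≤ 607.
log₂(N + 1) ≤ (607 − 211) / 111 = 3.5676.
N + 1 ≤ 2^3.5676 = 11.8564.
N ≤ 10.8564, so the largest integer N is 10.

10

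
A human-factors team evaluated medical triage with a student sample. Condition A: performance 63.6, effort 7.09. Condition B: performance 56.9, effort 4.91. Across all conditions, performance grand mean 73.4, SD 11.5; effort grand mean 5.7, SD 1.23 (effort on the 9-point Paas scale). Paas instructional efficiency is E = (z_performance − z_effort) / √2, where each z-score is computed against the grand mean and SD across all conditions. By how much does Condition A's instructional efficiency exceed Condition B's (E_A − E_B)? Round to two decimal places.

-0.84

Condition A: z_P = (63.6 − 73.4)/11.5 = -0.8522; z_E = (7.09 − 5.7)/1.23 = 1.1301; E_A = (-0.8522 − 1.1301)/√2 = -1.4017.
Condition B: z_P = (56.9 − 73.4)/11.5 = -1.4348; z_E = (4.91 − 5.7)/1.23 = -0.6423; E_B = (-1.4348 − (-0.6423))/√2 = -0.5604.
E_A − E_B = -1.4017 − (-0.5604) = -0.8413 ≈ -0.84.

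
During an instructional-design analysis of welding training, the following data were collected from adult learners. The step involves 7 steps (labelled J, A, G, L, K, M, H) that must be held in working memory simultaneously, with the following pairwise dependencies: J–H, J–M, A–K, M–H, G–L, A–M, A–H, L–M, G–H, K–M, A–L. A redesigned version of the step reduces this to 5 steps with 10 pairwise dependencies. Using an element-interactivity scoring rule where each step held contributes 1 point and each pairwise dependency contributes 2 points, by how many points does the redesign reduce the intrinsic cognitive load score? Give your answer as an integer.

4

Original: 7 × 1 + 11 × 2 = 7 + 22 = 29.
Redesigned: 5 × 1 + 10 × 2 = 5 + 20 = 25.
Reduction = 29 − 25 = 4.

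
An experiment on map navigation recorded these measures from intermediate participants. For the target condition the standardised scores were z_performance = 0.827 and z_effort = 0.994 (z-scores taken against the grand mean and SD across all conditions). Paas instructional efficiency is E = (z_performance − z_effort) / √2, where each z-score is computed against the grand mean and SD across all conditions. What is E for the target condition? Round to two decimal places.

z_P − z_E = 0.827 − 0.994 = -0.1670.
E = -0.1670 / √2 = -0.1670 / 1.41421 = -0.1181 ≈ -0.12.

-0.12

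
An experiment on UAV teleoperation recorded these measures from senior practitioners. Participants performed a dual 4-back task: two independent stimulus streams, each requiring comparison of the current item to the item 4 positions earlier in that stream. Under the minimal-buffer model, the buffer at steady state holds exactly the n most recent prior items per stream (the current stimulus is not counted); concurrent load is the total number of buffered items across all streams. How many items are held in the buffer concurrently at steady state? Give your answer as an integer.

Each stream's buffer holds its 4 most recent prior items.
Two independent streams: 2 × 4 = 8 buffered items at steady state.

8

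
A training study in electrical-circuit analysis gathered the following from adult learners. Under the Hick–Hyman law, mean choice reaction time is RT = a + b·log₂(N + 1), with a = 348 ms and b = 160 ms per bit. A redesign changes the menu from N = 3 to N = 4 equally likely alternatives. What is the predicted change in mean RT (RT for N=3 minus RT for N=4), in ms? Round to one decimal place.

RT(3) = 348 + 160·log₂(4) = 348 + 160·2.0000 = 668.0000 ms.
RT(4) = 348 + 160·log₂(5) = 348 + 160·2.3219 = 719.5040 ms.
Difference = 668.0000 − 719.5040 = -51.5040 ≈ -51.5 ms.

-51.5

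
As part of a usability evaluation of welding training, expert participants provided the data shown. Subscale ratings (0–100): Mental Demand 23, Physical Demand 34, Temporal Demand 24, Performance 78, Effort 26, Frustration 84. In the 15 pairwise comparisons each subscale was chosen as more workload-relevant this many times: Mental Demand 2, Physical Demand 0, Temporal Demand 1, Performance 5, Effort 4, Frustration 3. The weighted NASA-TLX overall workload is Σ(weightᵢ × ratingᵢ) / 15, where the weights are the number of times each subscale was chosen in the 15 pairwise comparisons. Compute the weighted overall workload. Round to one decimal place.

The tallies are the weights (they sum to 15).
Weighted sum = 2·23 + 0·34 + 1·24 + 5·78 + 4·26 + 3·84
            = 46 + 0 + 24 + 390 + 104 + 252 = 816.
Overall workload = 816 / 15 = 54.4000 ≈ 54.4.

54.4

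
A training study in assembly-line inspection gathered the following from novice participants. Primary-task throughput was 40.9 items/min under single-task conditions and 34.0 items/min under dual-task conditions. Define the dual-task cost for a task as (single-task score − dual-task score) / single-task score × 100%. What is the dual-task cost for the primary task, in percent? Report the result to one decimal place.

16.9

Cost = (40.9 − 34.0) / 40.9 × 100%
     = 6.9000 / 40.9 × 100% = 16.8704%.
≈ 16.9%.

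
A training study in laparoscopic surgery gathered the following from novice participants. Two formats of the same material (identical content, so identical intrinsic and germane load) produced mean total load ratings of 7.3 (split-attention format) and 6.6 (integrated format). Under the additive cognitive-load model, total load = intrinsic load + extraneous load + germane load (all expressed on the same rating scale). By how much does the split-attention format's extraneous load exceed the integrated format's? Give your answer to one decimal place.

Intrinsic and germane load are equal across formats, so the difference in total load equals the difference in extraneous load.
Extraneous-load difference = 7.3 − 6.6 = 0.7.

0.7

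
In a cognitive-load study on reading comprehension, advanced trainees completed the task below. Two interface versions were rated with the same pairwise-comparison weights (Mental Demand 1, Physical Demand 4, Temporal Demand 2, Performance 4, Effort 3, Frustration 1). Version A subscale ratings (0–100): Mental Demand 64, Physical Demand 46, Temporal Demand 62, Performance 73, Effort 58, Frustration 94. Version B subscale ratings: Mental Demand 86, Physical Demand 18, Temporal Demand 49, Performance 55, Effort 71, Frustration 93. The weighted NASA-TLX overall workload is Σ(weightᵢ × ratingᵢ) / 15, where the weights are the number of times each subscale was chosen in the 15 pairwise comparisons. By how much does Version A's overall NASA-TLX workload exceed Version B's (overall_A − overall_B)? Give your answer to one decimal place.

10.0

Version A weighted sum = 1·64 + 4·46 + 2·62 + 4·73 + 3·58 + 1·94 = 64 + 184 + 124 + 292 + 174 + 94 = 932; overall_A = 932/15 = 62.1333.
Version B weighted sum = 1·86 + 4·18 + 2·49 + 4·55 + 3·71 + 1·93 = 86 + 72 + 98 + 220 + 213 + 93 = 782; overall_B = 782/15 = 52.1333.
Difference = 62.1333 − 52.1333 = 10.0000 ≈ 10.0.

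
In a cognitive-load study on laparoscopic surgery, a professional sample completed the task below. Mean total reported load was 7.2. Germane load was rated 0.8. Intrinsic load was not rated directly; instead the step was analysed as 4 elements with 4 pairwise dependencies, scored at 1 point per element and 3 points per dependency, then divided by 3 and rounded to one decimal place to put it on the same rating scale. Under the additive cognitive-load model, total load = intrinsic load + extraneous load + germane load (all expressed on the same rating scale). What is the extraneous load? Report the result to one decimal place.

1.1

Intrinsic (element-interactivity): (4 × 1 + 4 × 3) / 3 = 16 / 3 = 5.3333 → 5.3.
extraneous load = total − intrinsic − germane
             = 7.2 − 5.3 − 0.8 = 1.1.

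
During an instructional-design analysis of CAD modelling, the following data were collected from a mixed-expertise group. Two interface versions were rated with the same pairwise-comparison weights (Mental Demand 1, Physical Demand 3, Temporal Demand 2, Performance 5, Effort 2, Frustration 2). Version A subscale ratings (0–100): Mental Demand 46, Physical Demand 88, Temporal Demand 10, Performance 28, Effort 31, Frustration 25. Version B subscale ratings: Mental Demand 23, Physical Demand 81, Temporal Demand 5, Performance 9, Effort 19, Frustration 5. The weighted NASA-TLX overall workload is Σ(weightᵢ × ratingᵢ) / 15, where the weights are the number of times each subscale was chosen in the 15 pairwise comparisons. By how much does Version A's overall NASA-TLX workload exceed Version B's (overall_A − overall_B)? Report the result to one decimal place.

Version A weighted sum = 1·46 + 3·88 + 2·10 + 5·28 + 2·31 + 2·25 = 46 + 264 + 20 + 140 + 62 + 50 = 582; overall_A = 582/15 = 38.8000.
Version B weighted sum = 1·23 + 3·81 + 2·5 + 5·9 + 2·19 + 2·5 = 23 + 243 + 10 + 45 + 38 + 10 = 369; overall_B = 369/15 = 24.6000.
Difference = 38.8000 − 24.6000 = 14.2000 ≈ 14.2.

14.2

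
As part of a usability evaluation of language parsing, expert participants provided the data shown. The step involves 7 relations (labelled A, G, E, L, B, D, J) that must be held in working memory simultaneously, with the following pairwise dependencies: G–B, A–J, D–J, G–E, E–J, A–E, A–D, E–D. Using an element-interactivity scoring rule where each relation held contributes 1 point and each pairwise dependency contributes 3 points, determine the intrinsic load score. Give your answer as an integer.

31

Count of relations held simultaneously: 7.
Count of pairwise dependencies listed: 8.
Element contribution: 7 × 1 = 7.
Interaction contribution: 8 × 3 = 24.
Intrinsic load = 7 + 24 = 31.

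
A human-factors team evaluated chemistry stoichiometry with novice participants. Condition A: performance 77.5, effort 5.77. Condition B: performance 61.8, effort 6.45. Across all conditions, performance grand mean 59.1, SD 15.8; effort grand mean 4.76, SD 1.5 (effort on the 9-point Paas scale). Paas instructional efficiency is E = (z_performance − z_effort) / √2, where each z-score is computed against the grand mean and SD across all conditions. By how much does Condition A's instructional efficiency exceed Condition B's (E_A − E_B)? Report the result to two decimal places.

Condition A: z_P = (77.5 − 59.1)/15.8 = 1.1646; z_E = (5.77 − 4.76)/1.5 = 0.6733; E_A = (1.1646 − 0.6733)/√2 = 0.3474.
Condition B: z_P = (61.8 − 59.1)/15.8 = 0.1709; z_E = (6.45 − 4.76)/1.5 = 1.1267; E_B = (0.1709 − 1.1267)/√2 = -0.6759.
E_A − E_B = 0.3474 − (-0.6759) = 1.0233 ≈ 1.02.

1.02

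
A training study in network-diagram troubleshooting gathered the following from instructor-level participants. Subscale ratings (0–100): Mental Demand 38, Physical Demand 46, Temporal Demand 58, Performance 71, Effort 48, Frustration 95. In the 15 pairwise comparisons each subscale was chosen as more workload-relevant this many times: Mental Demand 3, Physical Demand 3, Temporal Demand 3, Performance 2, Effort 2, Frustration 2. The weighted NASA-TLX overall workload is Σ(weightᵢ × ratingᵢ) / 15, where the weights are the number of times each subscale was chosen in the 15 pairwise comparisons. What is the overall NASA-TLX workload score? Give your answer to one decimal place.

The tallies are the weights (they sum to 15).
Weighted sum = 3·38 + 3·46 + 3·58 + 2·71 + 2·48 + 2·95
            = 114 + 138 + 174 + 142 + 96 + 190 = 854.
Overall workload = 854 / 15 = 56.9333 ≈ 56.9.

56.9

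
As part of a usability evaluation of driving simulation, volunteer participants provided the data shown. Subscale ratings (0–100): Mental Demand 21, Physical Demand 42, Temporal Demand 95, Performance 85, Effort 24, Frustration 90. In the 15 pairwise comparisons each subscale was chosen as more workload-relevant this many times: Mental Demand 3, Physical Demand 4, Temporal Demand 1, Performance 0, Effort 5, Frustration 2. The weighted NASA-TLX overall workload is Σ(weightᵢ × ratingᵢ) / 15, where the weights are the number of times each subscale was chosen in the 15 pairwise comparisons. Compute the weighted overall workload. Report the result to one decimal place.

41.7

The tallies are the weights (they sum to 15).
Weighted sum = 3·21 + 4·42 + 1·95 + 0·85 + 5·24 + 2·90
            = 63 + 168 + 95 + 0 + 120 + 180 = 626.
Overall workload = 626 / 15 = 41.7333 ≈ 41.7.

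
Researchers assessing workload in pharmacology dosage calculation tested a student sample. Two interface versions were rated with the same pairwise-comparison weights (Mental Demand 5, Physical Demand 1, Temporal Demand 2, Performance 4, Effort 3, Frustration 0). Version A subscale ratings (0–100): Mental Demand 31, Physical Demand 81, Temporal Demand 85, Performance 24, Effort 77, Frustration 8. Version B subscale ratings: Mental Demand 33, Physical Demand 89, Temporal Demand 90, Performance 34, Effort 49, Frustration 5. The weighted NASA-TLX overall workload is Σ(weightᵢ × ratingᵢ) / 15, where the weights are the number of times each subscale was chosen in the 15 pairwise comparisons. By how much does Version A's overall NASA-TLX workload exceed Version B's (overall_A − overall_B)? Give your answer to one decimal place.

1.1

Version A weighted sum = 5·31 + 1·81 + 2·85 + 4·24 + 3·77 + 0·8 = 155 + 81 + 170 + 96 + 231 + 0 = 733; overall_A = 733/15 = 48.8667.
Version B weighted sum = 5·33 + 1·89 + 2·90 + 4·34 + 3·49 + 0·5 = 165 + 89 + 180 + 136 + 147 + 0 = 717; overall_B = 717/15 = 47.8000.
Difference = 48.8667 − 47.8000 = 1.0667 ≈ 1.1.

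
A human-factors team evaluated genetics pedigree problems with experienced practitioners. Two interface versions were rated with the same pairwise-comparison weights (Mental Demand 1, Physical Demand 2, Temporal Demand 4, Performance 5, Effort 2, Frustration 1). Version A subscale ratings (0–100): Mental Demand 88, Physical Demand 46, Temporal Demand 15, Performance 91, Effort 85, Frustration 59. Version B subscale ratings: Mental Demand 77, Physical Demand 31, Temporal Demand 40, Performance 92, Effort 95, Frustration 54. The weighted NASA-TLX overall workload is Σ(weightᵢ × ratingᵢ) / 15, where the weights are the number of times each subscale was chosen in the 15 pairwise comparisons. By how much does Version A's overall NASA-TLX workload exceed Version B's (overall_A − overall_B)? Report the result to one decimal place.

-5.3

Version A weighted sum = 1·88 + 2·46 + 4·15 + 5·91 + 2·85 + 1·59 = 88 + 92 + 60 + 455 + 170 + 59 = 924; overall_A = 924/15 = 61.6000.
Version B weighted sum = 1·77 + 2·31 + 4·40 + 5·92 + 2·95 + 1·54 = 77 + 62 + 160 + 460 + 190 + 54 = 1003; overall_B = 1003/15 = 66.8667.
Difference = 61.6000 − 66.8667 = -5.2667 ≈ -5.3.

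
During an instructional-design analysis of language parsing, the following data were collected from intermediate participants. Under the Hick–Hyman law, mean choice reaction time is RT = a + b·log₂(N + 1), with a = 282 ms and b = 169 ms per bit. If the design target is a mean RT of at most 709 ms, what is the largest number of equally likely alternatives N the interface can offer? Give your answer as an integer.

4

Set 282 + 169·log₂(N + 1) ≤ 709.
log₂(N + 1) ≤ (709 − 282) / 169 = 2.5266.
N + 1 ≤ 2^2.5266 = 5.7621.
N ≤ 4.7621, so the largest integer N is 4.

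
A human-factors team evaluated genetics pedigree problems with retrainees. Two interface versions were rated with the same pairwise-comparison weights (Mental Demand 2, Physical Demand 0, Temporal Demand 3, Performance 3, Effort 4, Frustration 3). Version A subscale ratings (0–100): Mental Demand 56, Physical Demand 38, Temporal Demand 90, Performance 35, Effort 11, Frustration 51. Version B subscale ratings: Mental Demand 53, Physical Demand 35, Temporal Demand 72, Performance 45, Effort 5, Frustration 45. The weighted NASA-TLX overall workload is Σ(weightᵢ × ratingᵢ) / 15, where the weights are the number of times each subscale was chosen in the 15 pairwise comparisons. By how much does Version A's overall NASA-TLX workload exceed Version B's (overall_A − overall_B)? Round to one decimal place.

Version A weighted sum = 2·56 + 0·38 + 3·90 + 3·35 + 4·11 + 3·51 = 112 + 0 + 270 + 105 + 44 + 153 = 684; overall_A = 684/15 = 45.6000.
Version B weighted sum = 2·53 + 0·35 + 3·72 + 3·45 + 4·5 + 3·45 = 106 + 0 + 216 + 135 + 20 + 135 = 612; overall_B = 612/15 = 40.8000.
Difference = 45.6000 − 40.8000 = 4.8000 ≈ 4.8.

4.8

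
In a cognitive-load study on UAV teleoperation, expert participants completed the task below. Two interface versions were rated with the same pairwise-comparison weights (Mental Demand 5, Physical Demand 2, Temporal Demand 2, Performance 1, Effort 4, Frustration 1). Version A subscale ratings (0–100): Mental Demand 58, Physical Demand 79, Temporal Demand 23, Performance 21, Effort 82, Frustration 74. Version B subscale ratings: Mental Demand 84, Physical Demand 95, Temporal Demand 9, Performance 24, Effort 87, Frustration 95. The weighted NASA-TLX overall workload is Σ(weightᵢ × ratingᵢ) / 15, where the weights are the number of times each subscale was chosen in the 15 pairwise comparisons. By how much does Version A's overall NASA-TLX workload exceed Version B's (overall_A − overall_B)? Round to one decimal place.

Version A weighted sum = 5·58 + 2·79 + 2·23 + 1·21 + 4·82 + 1·74 = 290 + 158 + 46 + 21 + 328 + 74 = 917; overall_A = 917/15 = 61.1333.
Version B weighted sum = 5·84 + 2·95 + 2·9 + 1·24 + 4·87 + 1·95 = 420 + 190 + 18 + 24 + 348 + 95 = 1095; overall_B = 1095/15 = 73.0000.
Difference = 61.1333 − 73.0000 = -11.8667 ≈ -11.9.

-11.9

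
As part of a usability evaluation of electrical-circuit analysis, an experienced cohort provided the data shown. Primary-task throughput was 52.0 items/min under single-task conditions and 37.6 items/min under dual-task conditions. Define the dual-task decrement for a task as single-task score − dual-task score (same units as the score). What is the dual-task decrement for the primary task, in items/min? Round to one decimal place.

Decrement = 52.0 − 37.6 = 14.4000 items/min ≈ 14.4 items/min.

14.4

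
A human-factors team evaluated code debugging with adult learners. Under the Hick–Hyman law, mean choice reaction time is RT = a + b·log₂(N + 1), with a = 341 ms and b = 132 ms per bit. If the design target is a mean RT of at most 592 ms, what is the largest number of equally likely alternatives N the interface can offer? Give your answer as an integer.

2

Set 341 + 132·log₂(N + 1) ≤ 592.
log₂(N + 1) ≤ (592 − 341) / 132 = 1.9015.
N + 1 ≤ 2^1.9015 = 3.7360.
N ≤ 2.7360, so the largest integer N is 2.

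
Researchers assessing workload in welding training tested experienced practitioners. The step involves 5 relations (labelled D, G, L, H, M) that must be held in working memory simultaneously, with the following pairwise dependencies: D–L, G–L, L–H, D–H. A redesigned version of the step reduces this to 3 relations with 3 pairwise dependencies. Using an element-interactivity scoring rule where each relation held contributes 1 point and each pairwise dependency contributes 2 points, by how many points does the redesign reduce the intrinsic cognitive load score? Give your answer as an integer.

4

Original: 5 × 1 + 4 × 2 = 5 + 8 = 13.
Redesigned: 3 × 1 + 3 × 2 = 3 + 6 = 9.
Reduction = 13 − 9 = 4.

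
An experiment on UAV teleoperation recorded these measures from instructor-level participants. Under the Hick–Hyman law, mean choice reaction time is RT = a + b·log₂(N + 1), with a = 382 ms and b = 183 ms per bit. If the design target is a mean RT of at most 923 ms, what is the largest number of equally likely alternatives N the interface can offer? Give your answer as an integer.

Set 382 + 183·log₂(N + 1) ≤ 923.
log₂(N + 1) ≤ (923 − 382) / 183 = 2.9563.
N + 1 ≤ 2^2.9563 = 7.7613.
N ≤ 6.7613, so the largest integer N is 6.

6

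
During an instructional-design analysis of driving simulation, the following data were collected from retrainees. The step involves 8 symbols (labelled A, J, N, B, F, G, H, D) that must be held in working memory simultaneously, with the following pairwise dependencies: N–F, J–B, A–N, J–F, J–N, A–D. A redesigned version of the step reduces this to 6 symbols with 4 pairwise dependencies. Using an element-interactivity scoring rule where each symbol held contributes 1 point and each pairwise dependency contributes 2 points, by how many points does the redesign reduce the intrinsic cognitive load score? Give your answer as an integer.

6

Original: 8 × 1 + 6 × 2 = 8 + 12 = 20.
Redesigned: 6 × 1 + 4 × 2 = 6 + 8 = 14.
Reduction = 20 − 14 = 6.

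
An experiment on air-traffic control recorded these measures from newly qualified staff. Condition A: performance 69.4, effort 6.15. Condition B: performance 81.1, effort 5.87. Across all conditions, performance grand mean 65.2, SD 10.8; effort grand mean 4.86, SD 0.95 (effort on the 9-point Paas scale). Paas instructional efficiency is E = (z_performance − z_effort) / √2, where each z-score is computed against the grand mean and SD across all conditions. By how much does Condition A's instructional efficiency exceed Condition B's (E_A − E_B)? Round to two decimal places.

-0.97

Condition A: z_P = (69.4 − 65.2)/10.8 = 0.3889; z_E = (6.15 − 4.86)/0.95 = 1.3579; E_A = (0.3889 − 1.3579)/√2 = -0.6852.
Condition B: z_P = (81.1 − 65.2)/10.8 = 1.4722; z_E = (5.87 − 4.86)/0.95 = 1.0632; E_B = (1.4722 − 1.0632)/√2 = 0.2892.
E_A − E_B = -0.6852 − 0.2892 = -0.9744 ≈ -0.97.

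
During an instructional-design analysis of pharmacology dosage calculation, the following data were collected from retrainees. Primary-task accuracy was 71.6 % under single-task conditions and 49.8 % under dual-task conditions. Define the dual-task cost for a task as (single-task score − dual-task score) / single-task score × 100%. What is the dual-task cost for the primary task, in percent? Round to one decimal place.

30.4

Cost = (71.6 − 49.8) / 71.6 × 100%
     = 21.8000 / 71.6 × 100% = 30.4469%.
≈ 30.4%.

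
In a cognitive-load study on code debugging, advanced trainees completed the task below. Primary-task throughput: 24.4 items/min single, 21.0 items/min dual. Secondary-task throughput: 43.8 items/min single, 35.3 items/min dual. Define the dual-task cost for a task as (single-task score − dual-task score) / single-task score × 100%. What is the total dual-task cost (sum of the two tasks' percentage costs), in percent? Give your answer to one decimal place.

33.3

Primary cost = (24.4 − 21.0) / 24.4 × 100% = 13.9344%.
Secondary cost = (43.8 − 35.3) / 43.8 × 100% = 19.4064%.
Total = 13.9344% + 19.4064% = 33.3408% ≈ 33.3%.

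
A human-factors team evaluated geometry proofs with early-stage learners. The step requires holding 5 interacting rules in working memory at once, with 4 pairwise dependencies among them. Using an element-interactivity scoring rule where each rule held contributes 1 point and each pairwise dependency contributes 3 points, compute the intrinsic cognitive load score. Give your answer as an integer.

Element contribution: 5 × 1 = 5.
Interaction contribution: 4 × 3 = 12.
Intrinsic load = 5 + 12 = 17.

17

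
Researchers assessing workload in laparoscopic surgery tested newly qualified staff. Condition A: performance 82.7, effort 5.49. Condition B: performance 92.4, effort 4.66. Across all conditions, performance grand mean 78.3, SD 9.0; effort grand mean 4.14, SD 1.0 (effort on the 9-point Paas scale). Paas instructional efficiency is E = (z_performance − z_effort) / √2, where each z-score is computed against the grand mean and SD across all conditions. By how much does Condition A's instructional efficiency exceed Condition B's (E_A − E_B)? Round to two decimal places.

Condition A: z_P = (82.7 − 78.3)/9.0 = 0.4889; z_E = (5.49 − 4.14)/1.0 = 1.3500; E_A = (0.4889 − 1.3500)/√2 = -0.6089.
Condition B: z_P = (92.4 − 78.3)/9.0 = 1.5667; z_E = (4.66 − 4.14)/1.0 = 0.5200; E_B = (1.5667 − 0.5200)/√2 = 0.7401.
E_A − E_B = -0.6089 − 0.7401 = -1.3490 ≈ -1.35.

-1.35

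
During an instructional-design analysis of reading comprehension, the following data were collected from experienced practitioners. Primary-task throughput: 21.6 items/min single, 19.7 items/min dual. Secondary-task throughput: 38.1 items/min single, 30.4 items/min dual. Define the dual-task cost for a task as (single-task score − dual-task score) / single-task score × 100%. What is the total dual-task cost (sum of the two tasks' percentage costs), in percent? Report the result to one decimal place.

Primary cost = (21.6 − 19.7) / 21.6 × 100% = 8.7963%.
Secondary cost = (38.1 − 30.4) / 38.1 × 100% = 20.2100%.
Total = 8.7963% + 20.2100% = 29.0063% ≈ 29.0%.

29.0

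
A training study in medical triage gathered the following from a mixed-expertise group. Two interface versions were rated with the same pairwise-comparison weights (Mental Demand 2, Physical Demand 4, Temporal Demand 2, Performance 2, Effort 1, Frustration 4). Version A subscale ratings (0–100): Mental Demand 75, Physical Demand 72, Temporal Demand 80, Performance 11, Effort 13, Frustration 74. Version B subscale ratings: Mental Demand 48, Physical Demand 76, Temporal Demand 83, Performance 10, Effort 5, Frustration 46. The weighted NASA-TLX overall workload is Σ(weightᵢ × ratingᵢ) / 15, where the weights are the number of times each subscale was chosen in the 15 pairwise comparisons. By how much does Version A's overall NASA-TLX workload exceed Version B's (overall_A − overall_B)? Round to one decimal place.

10.3

Version A weighted sum = 2·75 + 4·72 + 2·80 + 2·11 + 1·13 + 4·74 = 150 + 288 + 160 + 22 + 13 + 296 = 929; overall_A = 929/15 = 61.9333.
Version B weighted sum = 2·48 + 4·76 + 2·83 + 2·10 + 1·5 + 4·46 = 96 + 304 + 166 + 20 + 5 + 184 = 775; overall_B = 775/15 = 51.6667.
Difference = 61.9333 − 51.6667 = 10.2666 ≈ 10.3.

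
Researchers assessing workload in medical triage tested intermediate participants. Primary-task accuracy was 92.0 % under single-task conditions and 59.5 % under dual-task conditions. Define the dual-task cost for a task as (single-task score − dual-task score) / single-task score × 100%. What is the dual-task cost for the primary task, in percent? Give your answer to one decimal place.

35.3

Cost = (92.0 − 59.5) / 92.0 × 100%
     = 32.5000 / 92.0 × 100% = 35.3261%.
≈ 35.3%.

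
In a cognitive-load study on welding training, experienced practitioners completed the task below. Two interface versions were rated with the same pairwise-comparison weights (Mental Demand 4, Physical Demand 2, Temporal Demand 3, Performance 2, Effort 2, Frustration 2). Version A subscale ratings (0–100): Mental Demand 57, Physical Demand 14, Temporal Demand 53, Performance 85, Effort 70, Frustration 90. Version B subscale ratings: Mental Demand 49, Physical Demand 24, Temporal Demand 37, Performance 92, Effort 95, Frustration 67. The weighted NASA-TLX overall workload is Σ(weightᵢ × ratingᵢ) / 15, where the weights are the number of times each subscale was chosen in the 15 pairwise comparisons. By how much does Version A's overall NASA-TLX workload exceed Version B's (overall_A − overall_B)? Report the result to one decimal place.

Version A weighted sum = 4·57 + 2·14 + 3·53 + 2·85 + 2·70 + 2·90 = 228 + 28 + 159 + 170 + 140 + 180 = 905; overall_A = 905/15 = 60.3333.
Version B weighted sum = 4·49 + 2·24 + 3·37 + 2·92 + 2·95 + 2·67 = 196 + 48 + 111 + 184 + 190 + 134 = 863; overall_B = 863/15 = 57.5333.
Difference = 60.3333 − 57.5333 = 2.8000 ≈ 2.8.

2.8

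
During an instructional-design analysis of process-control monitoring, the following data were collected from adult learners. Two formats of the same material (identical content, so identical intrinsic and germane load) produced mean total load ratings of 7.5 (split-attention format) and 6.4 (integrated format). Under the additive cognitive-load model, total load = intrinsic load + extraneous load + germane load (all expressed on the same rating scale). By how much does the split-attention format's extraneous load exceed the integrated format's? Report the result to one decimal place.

1.1

Intrinsic and germane load are equal across formats, so the difference in total load equals the difference in extraneous load.
Extraneous-load difference = 7.5 − 6.4 = 1.1.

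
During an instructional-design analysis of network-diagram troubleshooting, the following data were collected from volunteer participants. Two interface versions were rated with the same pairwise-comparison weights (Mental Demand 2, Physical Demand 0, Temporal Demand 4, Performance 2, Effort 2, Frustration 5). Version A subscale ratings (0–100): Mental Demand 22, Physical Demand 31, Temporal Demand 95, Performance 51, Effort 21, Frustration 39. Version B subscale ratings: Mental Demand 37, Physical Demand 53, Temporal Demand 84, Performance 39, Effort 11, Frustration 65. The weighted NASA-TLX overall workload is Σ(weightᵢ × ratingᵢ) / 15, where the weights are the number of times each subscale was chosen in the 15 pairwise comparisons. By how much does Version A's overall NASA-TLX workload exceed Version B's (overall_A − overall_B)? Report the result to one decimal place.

Version A weighted sum = 2·22 + 0·31 + 4·95 + 2·51 + 2·21 + 5·39 = 44 + 0 + 380 + 102 + 42 + 195 = 763; overall_A = 763/15 = 50.8667.
Version B weighted sum = 2·37 + 0·53 + 4·84 + 2·39 + 2·11 + 5·65 = 74 + 0 + 336 + 78 + 22 + 325 = 835; overall_B = 835/15 = 55.6667.
Difference = 50.8667 − 55.6667 = -4.8000 ≈ -4.8.

-4.8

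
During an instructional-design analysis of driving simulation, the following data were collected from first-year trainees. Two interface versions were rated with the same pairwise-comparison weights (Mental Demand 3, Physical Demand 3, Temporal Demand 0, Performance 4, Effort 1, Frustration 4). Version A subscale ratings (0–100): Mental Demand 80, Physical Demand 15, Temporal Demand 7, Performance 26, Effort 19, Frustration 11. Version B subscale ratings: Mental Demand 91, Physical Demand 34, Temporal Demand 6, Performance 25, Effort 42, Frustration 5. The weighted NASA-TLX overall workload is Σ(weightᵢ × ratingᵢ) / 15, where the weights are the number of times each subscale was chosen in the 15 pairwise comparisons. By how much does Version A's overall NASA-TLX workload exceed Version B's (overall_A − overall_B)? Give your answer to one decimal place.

-5.7

Version A weighted sum = 3·80 + 3·15 + 0·7 + 4·26 + 1·19 + 4·11 = 240 + 45 + 0 + 104 + 19 + 44 = 452; overall_A = 452/15 = 30.1333.
Version B weighted sum = 3·91 + 3·34 + 0·6 + 4·25 + 1·42 + 4·5 = 273 + 102 + 0 + 100 + 42 + 20 = 537; overall_B = 537/15 = 35.8000.
Difference = 30.1333 − 35.8000 = -5.6667 ≈ -5.7.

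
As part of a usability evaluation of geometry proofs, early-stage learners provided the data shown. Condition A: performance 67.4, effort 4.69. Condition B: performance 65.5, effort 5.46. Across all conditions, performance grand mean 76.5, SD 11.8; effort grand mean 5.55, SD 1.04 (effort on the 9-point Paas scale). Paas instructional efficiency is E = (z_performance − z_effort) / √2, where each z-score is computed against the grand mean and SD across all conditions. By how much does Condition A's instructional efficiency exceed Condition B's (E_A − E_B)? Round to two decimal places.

Condition A: z_P = (67.4 − 76.5)/11.8 = -0.7712; z_E = (4.69 − 5.55)/1.04 = -0.8269; E_A = (-0.7712 − (-0.8269))/√2 = 0.0394.
Condition B: z_P = (65.5 − 76.5)/11.8 = -0.9322; z_E = (5.46 − 5.55)/1.04 = -0.0865; E_B = (-0.9322 − (-0.0865))/√2 = -0.5980.
E_A − E_B = 0.0394 − (-0.5980) = 0.6374 ≈ 0.64.

0.64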